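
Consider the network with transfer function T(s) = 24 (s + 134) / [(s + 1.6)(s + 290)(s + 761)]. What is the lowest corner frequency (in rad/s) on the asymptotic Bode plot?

1.6 rad/s

Break frequencies occur at each pole and zero magnitude: 1.6 rad/s, 134 rad/s, 290 rad/s, 761 rad/s.
The lowest is 1.6 rad/s.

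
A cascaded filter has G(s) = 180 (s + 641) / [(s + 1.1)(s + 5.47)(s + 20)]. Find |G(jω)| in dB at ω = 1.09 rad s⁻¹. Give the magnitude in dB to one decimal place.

56.5 dB

|j1.09 + 641| = √(1.09² + 641²) = 641
|j1.09 + 1.1| = √(1.09² + 1.1²) = 1.549
|j1.09 + 5.47| = √(1.09² + 5.47²) = 5.578
|j1.09 + 20| = √(1.09² + 20²) = 20.03
|G(j1.09)| = 180 × 641 / (1.549 × 5.578 × 20.03) = 666.93
20 log₁₀(666.93) = 56.48 dB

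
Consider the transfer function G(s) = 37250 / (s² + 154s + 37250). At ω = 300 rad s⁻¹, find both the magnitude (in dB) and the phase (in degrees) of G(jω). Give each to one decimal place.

|(j300)² + 154(j300) + 37250| = |-52750 + j46200| = 7.012e+04
|G(j300)| = 37250 / 7.012e+04 = 0.53122
20 log₁₀(0.53122) = -5.49 dB
∠[(j300)² + 154(j300) + 37250] = ∠[-52750 + j46200] = 138.79°
∠G(j300) = −138.79° = -138.79°

|G| = -5.5 dB, ∠G = -138.8 deg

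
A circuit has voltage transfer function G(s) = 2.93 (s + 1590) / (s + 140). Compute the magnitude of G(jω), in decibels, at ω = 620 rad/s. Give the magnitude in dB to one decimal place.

17.9 dB

|j620 + 1590| = √(620² + 1590²) = 1707
|j620 + 140| = √(620² + 140²) = 635.6
|G(j620)| = 2.93 × 1707 / 635.6 = 7.867
20 log₁₀(7.867) = 17.92 dB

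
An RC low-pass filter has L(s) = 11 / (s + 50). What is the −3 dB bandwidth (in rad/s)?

50 rad/s

For a single-pole low-pass, the −3 dB point is at the pole: ω = 50 rad/s.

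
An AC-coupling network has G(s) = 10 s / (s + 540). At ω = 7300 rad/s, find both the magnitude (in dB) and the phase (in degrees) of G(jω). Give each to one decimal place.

|G| = 20.0 dB, ∠G = 4.2°

|j7300| = 7300
|j7300 + 540| = √(7300² + 540²) = 7320
|G(j7300)| = 10 × 7300 / 7320 = 9.9728
20 log₁₀(9.9728) = 19.98 dB
∠(j7300) = 90.00°
∠(j7300 + 540) = arctan(7300/540) = 85.77°
∠G(j7300) = 90.00° − 85.77° = 4.23°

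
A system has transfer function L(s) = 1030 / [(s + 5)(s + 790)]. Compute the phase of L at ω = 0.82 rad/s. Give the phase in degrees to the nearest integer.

-9 deg

∠(j0.82 + 5) = arctan(0.82/5) = 9.31°
∠(j0.82 + 790) = arctan(0.82/790) = 0.06°
∠L(j0.82) = − (9.31° + 0.06°) = -9.37°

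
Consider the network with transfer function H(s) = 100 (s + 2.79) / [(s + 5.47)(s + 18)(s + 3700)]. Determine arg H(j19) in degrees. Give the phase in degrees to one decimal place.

-39.1°

∠(j19 + 2.79) = arctan(19/2.79) = 81.65°
∠(j19 + 5.47) = arctan(19/5.47) = 73.94°
∠(j19 + 18) = arctan(19/18) = 46.55°
∠(j19 + 3700) = arctan(19/3700) = 0.29°
∠H(j19) = 81.65° − (73.94° + 46.55° + 0.29°) = -39.14°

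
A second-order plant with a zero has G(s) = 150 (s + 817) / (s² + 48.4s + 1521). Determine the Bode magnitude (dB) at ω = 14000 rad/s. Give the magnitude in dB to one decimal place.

|j14000 + 817| = √(14000² + 817²) = 1.402e+04
|(j14000)² + 48.4(j14000) + 1521| = |-1.96e+08 + j6.776e+05| = 1.96e+08
|G(j14000)| = 150 × 1.402e+04 / 1.96e+08 = 0.010733
20 log₁₀(0.010733) = -39.39 dB

-39.4 dB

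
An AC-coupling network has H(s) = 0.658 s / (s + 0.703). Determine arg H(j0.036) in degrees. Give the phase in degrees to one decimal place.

∠(j0.036) = 90.00°
∠(j0.036 + 0.703) = arctan(0.036/0.703) = 2.93°
∠H(j0.036) = 90.00° − 2.93° = 87.07°

87.1 deg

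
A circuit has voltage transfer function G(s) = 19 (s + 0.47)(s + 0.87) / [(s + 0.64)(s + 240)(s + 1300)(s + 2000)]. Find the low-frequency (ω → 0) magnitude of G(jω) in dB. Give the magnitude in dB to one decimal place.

G(0) = 19 × 0.47 × 0.87 / (0.64 × 240 × 1300 × 2000) = 1.9454e-08
20 log₁₀(1.9454e-08) = -154.22 dB

-154.2 dB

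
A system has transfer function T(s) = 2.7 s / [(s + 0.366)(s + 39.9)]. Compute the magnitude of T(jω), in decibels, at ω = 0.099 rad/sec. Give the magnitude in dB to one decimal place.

|j0.099| = 0.099
|j0.099 + 0.366| = √(0.099² + 0.366²) = 0.3792
|j0.099 + 39.9| = √(0.099² + 39.9²) = 39.9
|T(j0.099)| = 2.7 × 0.099 / (0.3792 × 39.9) = 0.017669
20 log₁₀(0.017669) = -35.06 dB

-35.1 dB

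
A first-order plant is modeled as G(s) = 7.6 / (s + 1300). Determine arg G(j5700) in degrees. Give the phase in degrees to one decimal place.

-77.2°

∠(j5700 + 1300) = arctan(5700/1300) = 77.15°
∠G(j5700) = −77.15° = -77.15°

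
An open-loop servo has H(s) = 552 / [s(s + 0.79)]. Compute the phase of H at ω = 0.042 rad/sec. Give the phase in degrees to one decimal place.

∠(j0.042 + 0.79) = arctan(0.042/0.79) = 3.04°
∠(j0.042) = 90.00°
∠H(j0.042) = − (3.04° + 90.00°) = -93.04°

-93.0°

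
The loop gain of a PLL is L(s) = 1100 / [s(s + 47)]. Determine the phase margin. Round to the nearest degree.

Gain crossover: |L(jω)| = 1 at ω ≈ 21.3 rad/s.
∠L(j21.3) = −90° − arctan(21.3/47) ≈ -114.39°
PM = 180° + (-114.39°) = 65.61°

66°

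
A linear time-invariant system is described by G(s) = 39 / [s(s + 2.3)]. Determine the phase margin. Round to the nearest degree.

21°

Gain crossover: |G(jω)| = 1 at ω ≈ 6.04 rad/s.
∠G(j6.04) = −90° − arctan(6.04/2.3) ≈ -159.14°
PM = 180° + (-159.14°) = 20.86°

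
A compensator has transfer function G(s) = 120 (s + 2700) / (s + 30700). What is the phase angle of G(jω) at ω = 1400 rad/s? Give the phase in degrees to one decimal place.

24.8 deg

∠(j1400 + 2700) = arctan(1400/2700) = 27.41°
∠(j1400 + 30700) = arctan(1400/30700) = 2.61°
∠G(j1400) = 27.41° − 2.61° = 24.80°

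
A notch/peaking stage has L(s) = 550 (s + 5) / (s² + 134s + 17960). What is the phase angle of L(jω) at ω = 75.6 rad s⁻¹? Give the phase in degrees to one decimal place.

∠(j75.6 + 5) = arctan(75.6/5) = 86.22°
∠[(j75.6)² + 134(j75.6) + 17960] = ∠[12245 + j10130] = 39.60°
∠L(j75.6) = 86.22° − 39.60° = 46.61°

46.6°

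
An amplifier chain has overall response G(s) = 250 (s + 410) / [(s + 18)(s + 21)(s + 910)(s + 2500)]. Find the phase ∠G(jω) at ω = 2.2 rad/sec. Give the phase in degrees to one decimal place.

∠(j2.2 + 410) = arctan(2.2/410) = 0.31°
∠(j2.2 + 18) = arctan(2.2/18) = 6.97°
∠(j2.2 + 21) = arctan(2.2/21) = 5.98°
∠(j2.2 + 910) = arctan(2.2/910) = 0.14°
∠(j2.2 + 2500) = arctan(2.2/2500) = 0.05°
∠G(j2.2) = 0.31° − (6.97° + 5.98° + 0.14° + 0.05°) = -12.83°

-12.8°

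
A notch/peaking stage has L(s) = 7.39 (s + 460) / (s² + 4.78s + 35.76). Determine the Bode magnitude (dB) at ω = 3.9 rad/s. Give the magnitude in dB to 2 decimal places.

|j3.9 + 460| = √(3.9² + 460²) = 460
|(j3.9)² + 4.78(j3.9) + 35.76| = |20.55 + j18.642| = 27.75
|L(j3.9)| = 7.39 × 460 / 27.75 = 122.52
20 log₁₀(122.52) = 41.764 dB

41.76 dB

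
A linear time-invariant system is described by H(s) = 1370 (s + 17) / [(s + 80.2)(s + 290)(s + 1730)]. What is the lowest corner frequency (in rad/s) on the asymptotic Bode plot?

17 rad/s

Break frequencies occur at each pole and zero magnitude: 17 rad/s, 80.2 rad/s, 290 rad/s, 1730 rad/s.
The lowest is 17 rad/s.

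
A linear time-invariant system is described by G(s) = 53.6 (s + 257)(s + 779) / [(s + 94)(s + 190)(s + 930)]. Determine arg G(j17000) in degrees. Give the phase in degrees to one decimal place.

-89.4 deg

∠(j17000 + 257) = arctan(17000/257) = 89.13°
∠(j17000 + 779) = arctan(17000/779) = 87.38°
∠(j17000 + 94) = arctan(17000/94) = 89.68°
∠(j17000 + 190) = arctan(17000/190) = 89.36°
∠(j17000 + 930) = arctan(17000/930) = 86.87°
∠G(j17000) = 89.13° + 87.38° − (89.68° + 89.36° + 86.87°) = -89.40°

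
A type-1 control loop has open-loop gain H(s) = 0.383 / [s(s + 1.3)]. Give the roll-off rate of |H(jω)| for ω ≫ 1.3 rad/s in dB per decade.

-40 dB/decade

With 0 zeros and 2 poles, the high-frequency asymptotic slope is 20 × (0 − 2) = -40 dB/decade.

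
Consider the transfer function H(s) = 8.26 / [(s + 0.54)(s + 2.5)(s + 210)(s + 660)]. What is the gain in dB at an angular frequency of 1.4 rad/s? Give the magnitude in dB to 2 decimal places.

|j1.4 + 0.54| = √(1.4² + 0.54²) = 1.501
|j1.4 + 2.5| = √(1.4² + 2.5²) = 2.865
|j1.4 + 210| = √(1.4² + 210²) = 210
|j1.4 + 660| = √(1.4² + 660²) = 660
|H(j1.4)| = 8.26 / (1.501 × 2.865 × 210 × 660) = 1.3861e-05
20 log₁₀(1.3861e-05) = -97.164 dB

-97.16 dB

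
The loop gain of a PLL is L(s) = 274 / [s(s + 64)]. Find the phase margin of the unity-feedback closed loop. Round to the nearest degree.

86°

Gain crossover: |L(jω)| = 1 at ω ≈ 4.27 rad/sec.
∠L(j4.27) = −90° − arctan(4.27/64) ≈ -93.82°
PM = 180° + (-93.82°) = 86.18°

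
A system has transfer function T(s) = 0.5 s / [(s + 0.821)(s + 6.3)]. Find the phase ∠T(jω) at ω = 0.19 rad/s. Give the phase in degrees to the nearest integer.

∠(j0.19) = 90.00°
∠(j0.19 + 0.821) = arctan(0.19/0.821) = 13.03°
∠(j0.19 + 6.3) = arctan(0.19/6.3) = 1.73°
∠T(j0.19) = 90.00° − (13.03° + 1.73°) = 75.24°

75°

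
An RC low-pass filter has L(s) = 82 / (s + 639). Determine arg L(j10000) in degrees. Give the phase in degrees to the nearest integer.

∠(j10000 + 639) = arctan(10000/639) = 86.34°
∠L(j10000) = −86.34° = -86.34°

-86°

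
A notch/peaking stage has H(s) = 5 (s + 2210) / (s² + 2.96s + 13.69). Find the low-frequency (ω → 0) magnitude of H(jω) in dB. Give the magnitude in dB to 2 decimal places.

58.14 dB

H(0) = 5 × 2210 / 13.69 = 807.16
20 log₁₀(807.16) = 58.139 dB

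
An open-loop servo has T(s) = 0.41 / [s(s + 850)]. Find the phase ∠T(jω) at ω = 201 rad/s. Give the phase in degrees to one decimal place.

-103.3°

∠(j201 + 850) = arctan(201/850) = 13.30°
∠(j201) = 90.00°
∠T(j201) = − (13.30° + 90.00°) = -103.30°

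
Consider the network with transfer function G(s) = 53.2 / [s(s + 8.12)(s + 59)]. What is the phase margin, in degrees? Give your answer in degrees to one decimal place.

Gain crossover: |G(jω)| = 1 at ω ≈ 0.111 rad/s.
∠G(j0.111) = −90° − arctan(0.111/8.12) − arctan(0.111/59) ≈ -90.89°
PM = 180° + (-90.89°) = 89.11°

89.1°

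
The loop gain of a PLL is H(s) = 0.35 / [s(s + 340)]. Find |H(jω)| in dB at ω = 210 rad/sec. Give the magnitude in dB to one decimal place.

|j210 + 340| = √(210² + 340²) = 399.6
|j210| = 210
|H(j210)| = 0.35 / (399.6 × 210) = 4.1706e-06
20 log₁₀(4.1706e-06) = -107.60 dB

-107.6 dB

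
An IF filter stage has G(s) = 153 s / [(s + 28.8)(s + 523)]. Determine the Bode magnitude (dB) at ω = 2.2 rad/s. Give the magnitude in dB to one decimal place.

|j2.2| = 2.2
|j2.2 + 28.8| = √(2.2² + 28.8²) = 28.88
|j2.2 + 523| = √(2.2² + 523²) = 523
|G(j2.2)| = 153 × 2.2 / (28.88 × 523) = 0.022282
20 log₁₀(0.022282) = -33.04 dB

-33.0 dB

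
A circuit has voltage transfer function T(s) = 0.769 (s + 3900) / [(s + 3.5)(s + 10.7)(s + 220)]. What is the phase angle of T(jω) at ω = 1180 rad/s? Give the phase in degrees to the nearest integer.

∠(j1180 + 3900) = arctan(1180/3900) = 16.83°
∠(j1180 + 3.5) = arctan(1180/3.5) = 89.83°
∠(j1180 + 10.7) = arctan(1180/10.7) = 89.48°
∠(j1180 + 220) = arctan(1180/220) = 79.44°
∠T(j1180) = 16.83° − (89.83° + 89.48° + 79.44°) = -241.92°

-242°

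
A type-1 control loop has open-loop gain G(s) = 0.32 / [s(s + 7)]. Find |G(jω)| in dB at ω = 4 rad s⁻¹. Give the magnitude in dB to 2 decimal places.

|j4 + 7| = √(4² + 7²) = 8.062
|j4| = 4
|G(j4)| = 0.32 / (8.062 × 4) = 0.0099228
20 log₁₀(0.0099228) = -40.067 dB

-40.07 dB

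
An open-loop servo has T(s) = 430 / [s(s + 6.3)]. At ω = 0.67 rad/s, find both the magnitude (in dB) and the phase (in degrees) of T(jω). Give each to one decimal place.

|j0.67 + 6.3| = √(0.67² + 6.3²) = 6.336
|j0.67| = 0.67
|T(j0.67)| = 430 / (6.336 × 0.67) = 101.3
20 log₁₀(101.3) = 40.11 dB
∠(j0.67 + 6.3) = arctan(0.67/6.3) = 6.07°
∠(j0.67) = 90.00°
∠T(j0.67) = − (6.07° + 90.00°) = -96.07°

|T| = 40.1 dB, ∠T = -96.1°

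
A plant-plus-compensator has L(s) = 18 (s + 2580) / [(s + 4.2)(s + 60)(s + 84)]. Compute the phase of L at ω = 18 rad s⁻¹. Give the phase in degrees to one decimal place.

∠(j18 + 2580) = arctan(18/2580) = 0.40°
∠(j18 + 4.2) = arctan(18/4.2) = 76.87°
∠(j18 + 60) = arctan(18/60) = 16.70°
∠(j18 + 84) = arctan(18/84) = 12.09°
∠L(j18) = 0.40° − (76.87° + 16.70° + 12.09°) = -105.26°

-105.3°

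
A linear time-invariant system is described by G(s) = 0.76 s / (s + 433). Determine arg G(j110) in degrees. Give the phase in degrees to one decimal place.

75.7 deg

∠(j110) = 90.00°
∠(j110 + 433) = arctan(110/433) = 14.25°
∠G(j110) = 90.00° − 14.25° = 75.75°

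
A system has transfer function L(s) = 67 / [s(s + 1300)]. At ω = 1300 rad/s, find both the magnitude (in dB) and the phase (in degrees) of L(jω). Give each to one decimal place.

|j1300 + 1300| = √(1300² + 1300²) = 1838
|j1300| = 1300
|L(j1300)| = 67 / (1838 × 1300) = 2.8033e-05
20 log₁₀(2.8033e-05) = -91.05 dB
∠(j1300 + 1300) = arctan(1300/1300) = 45.00°
∠(j1300) = 90.00°
∠L(j1300) = − (45.00° + 90.00°) = -135.00°

|L| = -91.0 dB, ∠L = -135.0 deg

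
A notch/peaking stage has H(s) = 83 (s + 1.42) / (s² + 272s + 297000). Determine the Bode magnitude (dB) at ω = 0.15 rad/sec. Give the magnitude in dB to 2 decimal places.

|j0.15 + 1.42| = √(0.15² + 1.42²) = 1.428
|(j0.15)² + 272(j0.15) + 297000| = |2.97e+05 + j40.8| = 2.97e+05
|H(j0.15)| = 83 × 1.428 / 2.97e+05 = 0.00039904
20 log₁₀(0.00039904) = -67.980 dB

-67.98 dB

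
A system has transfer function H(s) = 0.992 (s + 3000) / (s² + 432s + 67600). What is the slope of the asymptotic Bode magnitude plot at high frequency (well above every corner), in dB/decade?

With 1 zero and 2 poles, the high-frequency asymptotic slope is 20 × (1 − 2) = -20 dB/decade.

-20 dB/decade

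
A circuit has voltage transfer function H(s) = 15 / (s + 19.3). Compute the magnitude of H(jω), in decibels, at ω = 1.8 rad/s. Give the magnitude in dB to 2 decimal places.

-2.23 dB

|j1.8 + 19.3| = √(1.8² + 19.3²) = 19.38
|H(j1.8)| = 15 / 19.38 = 0.77384
20 log₁₀(0.77384) = -2.227 dB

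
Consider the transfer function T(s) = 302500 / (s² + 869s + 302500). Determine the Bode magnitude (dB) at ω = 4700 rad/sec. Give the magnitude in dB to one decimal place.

|(j4700)² + 869(j4700) + 302500| = |-2.1788e+07 + j4.0843e+06| = 2.217e+07
|T(j4700)| = 302500 / 2.217e+07 = 0.013646
20 log₁₀(0.013646) = -37.30 dB

-37.3 dB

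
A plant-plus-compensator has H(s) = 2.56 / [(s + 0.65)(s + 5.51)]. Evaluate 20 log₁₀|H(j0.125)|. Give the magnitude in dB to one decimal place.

|j0.125 + 0.65| = √(0.125² + 0.65²) = 0.6619
|j0.125 + 5.51| = √(0.125² + 5.51²) = 5.511
|H(j0.125)| = 2.56 / (0.6619 × 5.511) = 0.70174
20 log₁₀(0.70174) = -3.08 dB

-3.1 dB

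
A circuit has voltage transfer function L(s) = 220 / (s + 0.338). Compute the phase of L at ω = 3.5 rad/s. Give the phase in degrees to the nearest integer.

∠(j3.5 + 0.338) = arctan(3.5/0.338) = 84.48°
∠L(j3.5) = −84.48° = -84.48°

-84°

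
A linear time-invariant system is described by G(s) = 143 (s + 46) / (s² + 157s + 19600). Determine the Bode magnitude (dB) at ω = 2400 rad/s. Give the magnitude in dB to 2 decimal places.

-24.48 dB

|j2400 + 46| = √(2400² + 46²) = 2400
|(j2400)² + 157(j2400) + 19600| = |-5.7404e+06 + j3.768e+05| = 5.753e+06
|G(j2400)| = 143 × 2400 / 5.753e+06 = 0.059669
20 log₁₀(0.059669) = -24.485 dB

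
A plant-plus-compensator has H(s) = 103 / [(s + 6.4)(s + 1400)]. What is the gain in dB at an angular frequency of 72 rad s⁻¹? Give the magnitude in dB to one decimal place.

|j72 + 6.4| = √(72² + 6.4²) = 72.28
|j72 + 1400| = √(72² + 1400²) = 1402
|H(j72)| = 103 / (72.28 × 1402) = 0.0010165
20 log₁₀(0.0010165) = -59.86 dB

-59.9 dB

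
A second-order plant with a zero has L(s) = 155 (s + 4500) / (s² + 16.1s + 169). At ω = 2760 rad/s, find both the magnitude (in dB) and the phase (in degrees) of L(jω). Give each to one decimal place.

|j2760 + 4500| = √(2760² + 4500²) = 5279
|(j2760)² + 16.1(j2760) + 169| = |-7.6174e+06 + j44436| = 7.618e+06
|L(j2760)| = 155 × 5279 / 7.618e+06 = 0.10742
20 log₁₀(0.10742) = -19.38 dB
∠(j2760 + 4500) = arctan(2760/4500) = 31.52°
∠[(j2760)² + 16.1(j2760) + 169] = ∠[-7.6174e+06 + j44436] = 179.67°
∠L(j2760) = 31.52° − 179.67° = -148.14°

|L| = -19.4 dB, ∠L = -148.1°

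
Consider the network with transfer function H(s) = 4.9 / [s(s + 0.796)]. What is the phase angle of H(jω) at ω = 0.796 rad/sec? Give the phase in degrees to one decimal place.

-135.0°

∠(j0.796 + 0.796) = arctan(0.796/0.796) = 45.00°
∠(j0.796) = 90.00°
∠H(j0.796) = − (45.00° + 90.00°) = -135.00°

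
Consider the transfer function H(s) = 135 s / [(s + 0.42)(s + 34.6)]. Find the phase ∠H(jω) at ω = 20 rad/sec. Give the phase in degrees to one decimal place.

∠(j20) = 90.00°
∠(j20 + 0.42) = arctan(20/0.42) = 88.80°
∠(j20 + 34.6) = arctan(20/34.6) = 30.03°
∠H(j20) = 90.00° − (88.80° + 30.03°) = -28.83°

-28.8 deg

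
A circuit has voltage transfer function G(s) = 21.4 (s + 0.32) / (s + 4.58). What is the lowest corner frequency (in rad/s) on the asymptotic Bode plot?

0.32 rad/s

Break frequencies occur at each pole and zero magnitude: 0.32 rad/s, 4.58 rad/s.
The lowest is 0.32 rad/s.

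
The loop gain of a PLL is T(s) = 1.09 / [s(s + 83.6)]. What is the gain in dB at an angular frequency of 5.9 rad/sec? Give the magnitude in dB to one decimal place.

|j5.9 + 83.6| = √(5.9² + 83.6²) = 83.81
|j5.9| = 5.9
|T(j5.9)| = 1.09 / (83.81 × 5.9) = 0.0022044
20 log₁₀(0.0022044) = -53.13 dB

-53.1 dB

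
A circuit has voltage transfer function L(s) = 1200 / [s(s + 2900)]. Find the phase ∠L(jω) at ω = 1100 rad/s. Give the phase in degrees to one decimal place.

∠(j1100 + 2900) = arctan(1100/2900) = 20.77°
∠(j1100) = 90.00°
∠L(j1100) = − (20.77° + 90.00°) = -110.77°

-110.8°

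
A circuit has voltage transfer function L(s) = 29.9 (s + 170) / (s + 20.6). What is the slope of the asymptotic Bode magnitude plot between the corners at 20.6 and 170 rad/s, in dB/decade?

-20 dB/decade

In this band the factors already past their corner are: pole at 20.6; net slope = -20 dB/decade.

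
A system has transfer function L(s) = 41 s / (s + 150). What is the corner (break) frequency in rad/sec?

150 rad/sec

The single real pole at s = −150 gives a corner at ω = 150 rad/sec.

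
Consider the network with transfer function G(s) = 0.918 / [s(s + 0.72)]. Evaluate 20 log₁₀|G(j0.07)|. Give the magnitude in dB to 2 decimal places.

25.17 dB

|j0.07 + 0.72| = √(0.07² + 0.72²) = 0.7234
|j0.07| = 0.07
|G(j0.07)| = 0.918 / (0.7234 × 0.07) = 18.129
20 log₁₀(18.129) = 25.167 dB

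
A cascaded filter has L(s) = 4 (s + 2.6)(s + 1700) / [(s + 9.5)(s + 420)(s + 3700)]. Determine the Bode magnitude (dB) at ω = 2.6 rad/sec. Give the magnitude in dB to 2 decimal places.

-55.74 dB

|j2.6 + 2.6| = √(2.6² + 2.6²) = 3.677
|j2.6 + 1700| = √(2.6² + 1700²) = 1700
|j2.6 + 9.5| = √(2.6² + 9.5²) = 9.849
|j2.6 + 420| = √(2.6² + 420²) = 420
|j2.6 + 3700| = √(2.6² + 3700²) = 3700
|L(j2.6)| = 4 × 3.677 × 1700 / (9.849 × 420 × 3700) = 0.0016335
20 log₁₀(0.0016335) = -55.737 dB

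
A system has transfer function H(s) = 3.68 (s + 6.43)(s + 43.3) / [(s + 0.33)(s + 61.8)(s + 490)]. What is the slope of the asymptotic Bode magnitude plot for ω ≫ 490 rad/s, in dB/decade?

With 2 zeros and 3 poles, the high-frequency asymptotic slope is 20 × (2 − 3) = -20 dB/decade.

-20 dB/decade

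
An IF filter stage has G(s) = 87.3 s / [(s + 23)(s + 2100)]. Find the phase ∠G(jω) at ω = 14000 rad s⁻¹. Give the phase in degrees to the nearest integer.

∠(j14000) = 90.00°
∠(j14000 + 23) = arctan(14000/23) = 89.91°
∠(j14000 + 2100) = arctan(14000/2100) = 81.47°
∠G(j14000) = 90.00° − (89.91° + 81.47°) = -81.38°

-81 deg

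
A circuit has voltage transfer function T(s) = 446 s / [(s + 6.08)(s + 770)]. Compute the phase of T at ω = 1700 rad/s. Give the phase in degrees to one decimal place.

∠(j1700) = 90.00°
∠(j1700 + 6.08) = arctan(1700/6.08) = 89.80°
∠(j1700 + 770) = arctan(1700/770) = 65.63°
∠T(j1700) = 90.00° − (89.80° + 65.63°) = -65.43°

-65.4°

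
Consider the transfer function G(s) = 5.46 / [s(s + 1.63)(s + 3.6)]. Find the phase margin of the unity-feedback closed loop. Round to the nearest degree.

51°

Gain crossover: |G(jω)| = 1 at ω ≈ 0.812 rad/s.
∠G(j0.812) = −90° − arctan(0.812/1.63) − arctan(0.812/3.6) ≈ -129.21°
PM = 180° + (-129.21°) = 50.79°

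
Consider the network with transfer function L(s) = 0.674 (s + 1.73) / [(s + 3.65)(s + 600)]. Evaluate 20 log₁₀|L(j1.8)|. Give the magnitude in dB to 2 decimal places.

-63.23 dB

|j1.8 + 1.73| = √(1.8² + 1.73²) = 2.497
|j1.8 + 3.65| = √(1.8² + 3.65²) = 4.07
|j1.8 + 600| = √(1.8² + 600²) = 600
|L(j1.8)| = 0.674 × 2.497 / (4.07 × 600) = 0.00068911
20 log₁₀(0.00068911) = -63.234 dB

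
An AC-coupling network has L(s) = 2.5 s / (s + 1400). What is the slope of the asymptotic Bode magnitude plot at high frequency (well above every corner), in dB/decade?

With 1 zero and 1 pole, the high-frequency asymptotic slope is 20 × (1 − 1) = 0 dB/decade.

0 dB/decade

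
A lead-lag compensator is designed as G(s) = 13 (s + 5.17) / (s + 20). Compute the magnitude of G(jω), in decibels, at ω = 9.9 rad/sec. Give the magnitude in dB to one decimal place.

|j9.9 + 5.17| = √(9.9² + 5.17²) = 11.17
|j9.9 + 20| = √(9.9² + 20²) = 22.32
|G(j9.9)| = 13 × 11.17 / 22.32 = 6.5062
20 log₁₀(6.5062) = 16.27 dB

16.3 dB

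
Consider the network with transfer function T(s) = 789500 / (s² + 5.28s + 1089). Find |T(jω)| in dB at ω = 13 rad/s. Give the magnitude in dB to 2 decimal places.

58.65 dB

|(j13)² + 5.28(j13) + 1089| = |920 + j68.64| = 922.6
|T(j13)| = 789500 / 922.6 = 855.77
20 log₁₀(855.77) = 58.647 dB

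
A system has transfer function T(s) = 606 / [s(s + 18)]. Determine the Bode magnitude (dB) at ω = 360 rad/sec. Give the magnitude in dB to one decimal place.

-46.6 dB

|j360 + 18| = √(360² + 18²) = 360.4
|j360| = 360
|T(j360)| = 606 / (360.4 × 360) = 0.0046701
20 log₁₀(0.0046701) = -46.61 dB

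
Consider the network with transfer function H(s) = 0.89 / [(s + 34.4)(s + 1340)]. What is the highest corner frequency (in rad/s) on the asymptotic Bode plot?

1340 rad/s

Break frequencies occur at each pole and zero magnitude: 34.4 rad/s, 1340 rad/s.
The highest is 1340 rad/s.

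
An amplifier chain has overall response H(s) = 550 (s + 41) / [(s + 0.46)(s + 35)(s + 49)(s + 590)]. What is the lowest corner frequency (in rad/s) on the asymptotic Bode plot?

0.46 rad/s

Break frequencies occur at each pole and zero magnitude: 0.46 rad/s, 35 rad/s, 41 rad/s, 49 rad/s, 590 rad/s.
The lowest is 0.46 rad/s.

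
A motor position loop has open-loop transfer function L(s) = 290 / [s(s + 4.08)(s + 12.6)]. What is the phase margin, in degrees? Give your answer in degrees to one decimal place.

Gain crossover: |L(jω)| = 1 at ω ≈ 3.9 rad s⁻¹.
∠L(j3.9) = −90° − arctan(3.9/4.08) − arctan(3.9/12.6) ≈ -150.87°
PM = 180° + (-150.87°) = 29.13°

29.1 deg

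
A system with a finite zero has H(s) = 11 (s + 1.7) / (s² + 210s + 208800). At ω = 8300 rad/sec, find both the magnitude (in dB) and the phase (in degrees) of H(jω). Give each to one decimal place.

|H| = -57.5 dB, ∠H = -88.6°

|j8300 + 1.7| = √(8300² + 1.7²) = 8300
|(j8300)² + 210(j8300) + 208800| = |-6.8681e+07 + j1.743e+06| = 6.87e+07
|H(j8300)| = 11 × 8300 / 6.87e+07 = 0.0013289
20 log₁₀(0.0013289) = -57.53 dB
∠(j8300 + 1.7) = arctan(8300/1.7) = 89.99°
∠[(j8300)² + 210(j8300) + 208800] = ∠[-6.8681e+07 + j1.743e+06] = 178.55°
∠H(j8300) = 89.99° − 178.55° = -88.56°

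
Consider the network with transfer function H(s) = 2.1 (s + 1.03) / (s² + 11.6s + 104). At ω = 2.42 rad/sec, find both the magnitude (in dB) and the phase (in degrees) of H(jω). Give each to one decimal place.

|H| = -25.3 dB, ∠H = 51.0°

|j2.42 + 1.03| = √(2.42² + 1.03²) = 2.63
|(j2.42)² + 11.6(j2.42) + 104| = |98.144 + j28.072| = 102.1
|H(j2.42)| = 2.1 × 2.63 / 102.1 = 0.054107
20 log₁₀(0.054107) = -25.34 dB
∠(j2.42 + 1.03) = arctan(2.42/1.03) = 66.94°
∠[(j2.42)² + 11.6(j2.42) + 104] = ∠[98.144 + j28.072] = 15.96°
∠H(j2.42) = 66.94° − 15.96° = 50.98°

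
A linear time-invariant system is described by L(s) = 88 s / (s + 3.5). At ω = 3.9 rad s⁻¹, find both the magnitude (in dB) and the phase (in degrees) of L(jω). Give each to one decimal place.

|L| = 36.3 dB, ∠L = 41.9°

|j3.9| = 3.9
|j3.9 + 3.5| = √(3.9² + 3.5²) = 5.24
|L(j3.9)| = 88 × 3.9 / 5.24 = 65.493
20 log₁₀(65.493) = 36.32 dB
∠(j3.9) = 90.00°
∠(j3.9 + 3.5) = arctan(3.9/3.5) = 48.09°
∠L(j3.9) = 90.00° − 48.09° = 41.91°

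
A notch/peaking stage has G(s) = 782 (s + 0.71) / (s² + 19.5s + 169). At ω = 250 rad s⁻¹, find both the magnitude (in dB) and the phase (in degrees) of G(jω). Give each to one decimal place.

|G| = 9.9 dB, ∠G = -85.7°

|j250 + 0.71| = √(250² + 0.71²) = 250
|(j250)² + 19.5(j250) + 169| = |-62331 + j4875| = 6.252e+04
|G(j250)| = 782 × 250 / 6.252e+04 = 3.1269
20 log₁₀(3.1269) = 9.90 dB
∠(j250 + 0.71) = arctan(250/0.71) = 89.84°
∠[(j250)² + 19.5(j250) + 169] = ∠[-62331 + j4875] = 175.53°
∠G(j250) = 89.84° − 175.53° = -85.69°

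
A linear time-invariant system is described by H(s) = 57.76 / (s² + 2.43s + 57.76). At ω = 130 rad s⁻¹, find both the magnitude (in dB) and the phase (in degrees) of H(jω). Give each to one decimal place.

|(j130)² + 2.43(j130) + 57.76| = |-16842 + j315.9| = 1.685e+04
|H(j130)| = 57.76 / 1.685e+04 = 0.0034289
20 log₁₀(0.0034289) = -49.30 dB
∠[(j130)² + 2.43(j130) + 57.76] = ∠[-16842 + j315.9] = 178.93°
∠H(j130) = −178.93° = -178.93°

|H| = -49.3 dB, ∠H = -178.9 deg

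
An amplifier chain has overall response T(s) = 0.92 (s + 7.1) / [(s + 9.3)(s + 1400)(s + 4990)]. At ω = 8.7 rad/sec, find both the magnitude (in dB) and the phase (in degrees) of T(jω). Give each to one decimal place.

|T| = -138.7 dB, ∠T = 7.2°

|j8.7 + 7.1| = √(8.7² + 7.1²) = 11.23
|j8.7 + 9.3| = √(8.7² + 9.3²) = 12.73
|j8.7 + 1400| = √(8.7² + 1400²) = 1400
|j8.7 + 4990| = √(8.7² + 4990²) = 4990
|T(j8.7)| = 0.92 × 11.23 / (12.73 × 1400 × 4990) = 1.1612e-07
20 log₁₀(1.1612e-07) = -138.70 dB
∠(j8.7 + 7.1) = arctan(8.7/7.1) = 50.78°
∠(j8.7 + 9.3) = arctan(8.7/9.3) = 43.09°
∠(j8.7 + 1400) = arctan(8.7/1400) = 0.36°
∠(j8.7 + 4990) = arctan(8.7/4990) = 0.10°
∠T(j8.7) = 50.78° − (43.09° + 0.36° + 0.10°) = 7.24°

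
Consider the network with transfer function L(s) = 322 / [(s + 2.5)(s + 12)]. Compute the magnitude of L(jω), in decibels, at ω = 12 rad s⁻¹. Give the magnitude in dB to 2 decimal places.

|j12 + 2.5| = √(12² + 2.5²) = 12.26
|j12 + 12| = √(12² + 12²) = 16.97
|L(j12)| = 322 / (12.26 × 16.97) = 1.5479
20 log₁₀(1.5479) = 3.795 dB

3.80 dB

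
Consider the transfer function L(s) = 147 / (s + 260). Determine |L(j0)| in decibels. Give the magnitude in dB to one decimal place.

-5.0 dB

L(0) = 147 / 260 = 0.56538
20 log₁₀(0.56538) = -4.95 dB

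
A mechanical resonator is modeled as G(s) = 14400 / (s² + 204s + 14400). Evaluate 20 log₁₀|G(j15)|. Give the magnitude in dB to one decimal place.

|(j15)² + 204(j15) + 14400| = |14175 + j3060| = 1.45e+04
|G(j15)| = 14400 / 1.45e+04 = 0.993
20 log₁₀(0.993) = -0.06 dB

-0.1 dB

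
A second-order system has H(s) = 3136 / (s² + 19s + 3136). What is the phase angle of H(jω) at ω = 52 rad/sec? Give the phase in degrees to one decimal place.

∠[(j52)² + 19(j52) + 3136] = ∠[432 + j988] = 66.38°
∠H(j52) = −66.38° = -66.38°

-66.4°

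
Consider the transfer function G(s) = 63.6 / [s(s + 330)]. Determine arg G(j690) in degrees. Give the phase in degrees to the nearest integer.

∠(j690 + 330) = arctan(690/330) = 64.44°
∠(j690) = 90.00°
∠G(j690) = − (64.44° + 90.00°) = -154.44°

-154 deg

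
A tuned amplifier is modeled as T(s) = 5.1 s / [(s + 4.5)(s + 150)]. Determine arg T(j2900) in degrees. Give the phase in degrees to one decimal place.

-87.0 deg

∠(j2900) = 90.00°
∠(j2900 + 4.5) = arctan(2900/4.5) = 89.91°
∠(j2900 + 150) = arctan(2900/150) = 87.04°
∠T(j2900) = 90.00° − (89.91° + 87.04°) = -86.95°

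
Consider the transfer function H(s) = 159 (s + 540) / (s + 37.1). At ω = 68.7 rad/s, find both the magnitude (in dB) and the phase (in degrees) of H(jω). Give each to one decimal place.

|H| = 60.9 dB, ∠H = -54.4 deg

|j68.7 + 540| = √(68.7² + 540²) = 544.4
|j68.7 + 37.1| = √(68.7² + 37.1²) = 78.08
|H(j68.7)| = 159 × 544.4 / 78.08 = 1108.5
20 log₁₀(1108.5) = 60.90 dB
∠(j68.7 + 540) = arctan(68.7/540) = 7.25°
∠(j68.7 + 37.1) = arctan(68.7/37.1) = 61.63°
∠H(j68.7) = 7.25° − 61.63° = -54.38°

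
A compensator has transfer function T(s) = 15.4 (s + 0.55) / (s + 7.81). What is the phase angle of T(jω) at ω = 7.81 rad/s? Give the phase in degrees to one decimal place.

41.0°

∠(j7.81 + 0.55) = arctan(7.81/0.55) = 85.97°
∠(j7.81 + 7.81) = arctan(7.81/7.81) = 45.00°
∠T(j7.81) = 85.97° − 45.00° = 40.97°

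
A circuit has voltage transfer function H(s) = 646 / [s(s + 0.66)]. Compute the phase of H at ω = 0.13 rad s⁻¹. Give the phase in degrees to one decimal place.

-101.1°

∠(j0.13 + 0.66) = arctan(0.13/0.66) = 11.14°
∠(j0.13) = 90.00°
∠H(j0.13) = − (11.14° + 90.00°) = -101.14°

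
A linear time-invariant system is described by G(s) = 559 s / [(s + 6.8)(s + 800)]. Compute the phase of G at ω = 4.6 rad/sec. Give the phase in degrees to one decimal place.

∠(j4.6) = 90.00°
∠(j4.6 + 6.8) = arctan(4.6/6.8) = 34.08°
∠(j4.6 + 800) = arctan(4.6/800) = 0.33°
∠G(j4.6) = 90.00° − (34.08° + 0.33°) = 55.59°

55.6°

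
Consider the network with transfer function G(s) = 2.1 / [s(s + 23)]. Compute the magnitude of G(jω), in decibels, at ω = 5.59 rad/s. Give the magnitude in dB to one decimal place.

-36.0 dB

|j5.59 + 23| = √(5.59² + 23²) = 23.67
|j5.59| = 5.59
|G(j5.59)| = 2.1 / (23.67 × 5.59) = 0.015871
20 log₁₀(0.015871) = -35.99 dB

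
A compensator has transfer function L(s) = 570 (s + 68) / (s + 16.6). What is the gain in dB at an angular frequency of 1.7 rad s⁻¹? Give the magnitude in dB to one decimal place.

67.3 dB

|j1.7 + 68| = √(1.7² + 68²) = 68.02
|j1.7 + 16.6| = √(1.7² + 16.6²) = 16.69
|L(j1.7)| = 570 × 68.02 / 16.69 = 2323.5
20 log₁₀(2323.5) = 67.32 dB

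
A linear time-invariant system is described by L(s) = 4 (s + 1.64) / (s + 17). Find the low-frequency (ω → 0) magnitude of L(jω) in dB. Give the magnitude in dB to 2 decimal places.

L(0) = 4 × 1.64 / 17 = 0.38588
20 log₁₀(0.38588) = -8.271 dB

-8.27 dB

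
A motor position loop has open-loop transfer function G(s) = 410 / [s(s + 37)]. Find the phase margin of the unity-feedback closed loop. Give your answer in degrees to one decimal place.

Gain crossover: |G(jω)| = 1 at ω ≈ 10.6 rad/s.
∠G(j10.6) = −90° − arctan(10.6/37) ≈ -106.06°
PM = 180° + (-106.06°) = 73.94°

73.9°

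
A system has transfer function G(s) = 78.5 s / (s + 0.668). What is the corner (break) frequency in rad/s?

The single real pole at s = −0.668 gives a corner at ω = 0.668 rad/s.

0.668 rad/s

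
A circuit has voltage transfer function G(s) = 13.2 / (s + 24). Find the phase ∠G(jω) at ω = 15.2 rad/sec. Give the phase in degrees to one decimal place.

∠(j15.2 + 24) = arctan(15.2/24) = 32.35°
∠G(j15.2) = −32.35° = -32.35°

-32.3°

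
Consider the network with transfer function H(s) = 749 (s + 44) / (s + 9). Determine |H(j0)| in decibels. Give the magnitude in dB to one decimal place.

H(0) = 749 × 44 / 9 = 3661.8
20 log₁₀(3661.8) = 71.27 dB

71.3 dB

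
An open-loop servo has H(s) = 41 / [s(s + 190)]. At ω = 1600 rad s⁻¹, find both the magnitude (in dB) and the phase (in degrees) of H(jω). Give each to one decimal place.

|j1600 + 190| = √(1600² + 190²) = 1611
|j1600| = 1600
|H(j1600)| = 41 / (1611 × 1600) = 1.5904e-05
20 log₁₀(1.5904e-05) = -95.97 dB
∠(j1600 + 190) = arctan(1600/190) = 83.23°
∠(j1600) = 90.00°
∠H(j1600) = − (83.23° + 90.00°) = -173.23°

|H| = -96.0 dB, ∠H = -173.2°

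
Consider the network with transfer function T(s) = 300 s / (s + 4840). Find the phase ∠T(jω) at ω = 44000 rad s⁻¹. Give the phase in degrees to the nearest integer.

∠(j44000) = 90.00°
∠(j44000 + 4840) = arctan(44000/4840) = 83.72°
∠T(j44000) = 90.00° − 83.72° = 6.28°

6°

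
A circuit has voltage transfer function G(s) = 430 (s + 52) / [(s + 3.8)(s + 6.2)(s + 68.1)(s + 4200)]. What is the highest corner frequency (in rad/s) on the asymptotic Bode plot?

Break frequencies occur at each pole and zero magnitude: 3.8 rad/s, 6.2 rad/s, 52 rad/s, 68.1 rad/s, 4200 rad/s.
The highest is 4200 rad/s.

4200 rad/s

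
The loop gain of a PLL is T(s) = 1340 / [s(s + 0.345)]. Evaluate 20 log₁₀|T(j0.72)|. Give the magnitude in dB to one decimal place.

67.4 dB

|j0.72 + 0.345| = √(0.72² + 0.345²) = 0.7984
|j0.72| = 0.72
|T(j0.72)| = 1340 / (0.7984 × 0.72) = 2331.1
20 log₁₀(2331.1) = 67.35 dB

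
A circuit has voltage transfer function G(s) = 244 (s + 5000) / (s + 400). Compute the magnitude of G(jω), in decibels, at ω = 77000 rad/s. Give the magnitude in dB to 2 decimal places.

47.77 dB

|j77000 + 5000| = √(77000² + 5000²) = 7.716e+04
|j77000 + 400| = √(77000² + 400²) = 7.7e+04
|G(j77000)| = 244 × 7.716e+04 / 7.7e+04 = 244.51
20 log₁₀(244.51) = 47.766 dB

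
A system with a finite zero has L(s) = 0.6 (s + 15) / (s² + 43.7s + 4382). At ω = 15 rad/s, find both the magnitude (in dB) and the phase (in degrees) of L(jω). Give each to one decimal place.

|j15 + 15| = √(15² + 15²) = 21.21
|(j15)² + 43.7(j15) + 4382| = |4157 + j655.5| = 4208
|L(j15)| = 0.6 × 21.21 / 4208 = 0.0030244
20 log₁₀(0.0030244) = -50.39 dB
∠(j15 + 15) = arctan(15/15) = 45.00°
∠[(j15)² + 43.7(j15) + 4382] = ∠[4157 + j655.5] = 8.96°
∠L(j15) = 45.00° − 8.96° = 36.04°

|L| = -50.4 dB, ∠L = 36.0°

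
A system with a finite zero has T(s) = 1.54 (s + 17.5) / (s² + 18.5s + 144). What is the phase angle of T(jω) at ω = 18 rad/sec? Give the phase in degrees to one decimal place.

∠(j18 + 17.5) = arctan(18/17.5) = 45.81°
∠[(j18)² + 18.5(j18) + 144] = ∠[-180 + j333] = 118.39°
∠T(j18) = 45.81° − 118.39° = -72.59°

-72.6°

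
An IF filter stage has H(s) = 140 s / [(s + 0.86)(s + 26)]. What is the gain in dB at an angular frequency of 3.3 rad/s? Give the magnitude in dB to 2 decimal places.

|j3.3| = 3.3
|j3.3 + 0.86| = √(3.3² + 0.86²) = 3.41
|j3.3 + 26| = √(3.3² + 26²) = 26.21
|H(j3.3)| = 140 × 3.3 / (3.41 × 26.21) = 5.1691
20 log₁₀(5.1691) = 14.268 dB

14.27 dB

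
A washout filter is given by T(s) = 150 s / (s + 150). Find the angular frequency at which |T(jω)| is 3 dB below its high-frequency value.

For a single-pole high-pass, the −3 dB point is at the pole: ω = 150 rad/s.

150 rad/s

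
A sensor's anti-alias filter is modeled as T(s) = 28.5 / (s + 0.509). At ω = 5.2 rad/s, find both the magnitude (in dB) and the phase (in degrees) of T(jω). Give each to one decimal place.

|T| = 14.7 dB, ∠T = -84.4 deg

|j5.2 + 0.509| = √(5.2² + 0.509²) = 5.225
|T(j5.2)| = 28.5 / 5.225 = 5.4547
20 log₁₀(5.4547) = 14.74 dB
∠(j5.2 + 0.509) = arctan(5.2/0.509) = 84.41°
∠T(j5.2) = −84.41° = -84.41°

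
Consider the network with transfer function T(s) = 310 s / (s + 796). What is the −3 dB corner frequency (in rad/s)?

796 rad/s

For a single-pole high-pass, the −3 dB point is at the pole: ω = 796 rad/s.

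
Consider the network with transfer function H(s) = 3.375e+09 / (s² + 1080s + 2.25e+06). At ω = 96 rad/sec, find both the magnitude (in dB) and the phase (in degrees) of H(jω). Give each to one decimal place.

|H| = 63.5 dB, ∠H = -2.6°

|(j96)² + 1080(j96) + 2.25e+06| = |2.2408e+06 + j1.0368e+05| = 2.243e+06
|H(j96)| = 3.375e+09 / 2.243e+06 = 1504.6
20 log₁₀(1504.6) = 63.55 dB
∠[(j96)² + 1080(j96) + 2.25e+06] = ∠[2.2408e+06 + j1.0368e+05] = 2.65°
∠H(j96) = −2.65° = -2.65°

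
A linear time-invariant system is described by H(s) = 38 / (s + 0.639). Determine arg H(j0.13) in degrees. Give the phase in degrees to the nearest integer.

∠(j0.13 + 0.639) = arctan(0.13/0.639) = 11.50°
∠H(j0.13) = −11.50° = -11.50°

-11 deg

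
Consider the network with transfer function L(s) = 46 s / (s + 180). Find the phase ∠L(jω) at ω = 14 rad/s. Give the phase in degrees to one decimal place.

∠(j14) = 90.00°
∠(j14 + 180) = arctan(14/180) = 4.45°
∠L(j14) = 90.00° − 4.45° = 85.55°

85.6°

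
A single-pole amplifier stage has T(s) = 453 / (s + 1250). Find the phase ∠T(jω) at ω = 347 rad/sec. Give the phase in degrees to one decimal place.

∠(j347 + 1250) = arctan(347/1250) = 15.51°
∠T(j347) = −15.51° = -15.51°

-15.5°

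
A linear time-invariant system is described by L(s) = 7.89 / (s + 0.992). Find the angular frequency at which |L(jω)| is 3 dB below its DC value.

0.992 rad s⁻¹

For a single-pole low-pass, the −3 dB point is at the pole: ω = 0.992 rad s⁻¹.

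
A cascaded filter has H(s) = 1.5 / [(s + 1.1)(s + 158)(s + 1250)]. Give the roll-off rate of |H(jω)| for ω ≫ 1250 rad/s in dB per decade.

-60 dB/decade

With 0 zeros and 3 poles, the high-frequency asymptotic slope is 20 × (0 − 3) = -60 dB/decade.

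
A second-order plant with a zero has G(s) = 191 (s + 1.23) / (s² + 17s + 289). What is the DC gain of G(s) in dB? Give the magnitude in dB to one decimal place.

G(0) = 191 × 1.23 / 289 = 0.81291
20 log₁₀(0.81291) = -1.80 dB

-1.8 dB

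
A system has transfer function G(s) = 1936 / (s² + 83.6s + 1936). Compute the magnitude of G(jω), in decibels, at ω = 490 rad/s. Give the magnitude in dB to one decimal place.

|(j490)² + 83.6(j490) + 1936| = |-2.3816e+05 + j40964| = 2.417e+05
|G(j490)| = 1936 / 2.417e+05 = 0.0080112
20 log₁₀(0.0080112) = -41.93 dB

-41.9 dB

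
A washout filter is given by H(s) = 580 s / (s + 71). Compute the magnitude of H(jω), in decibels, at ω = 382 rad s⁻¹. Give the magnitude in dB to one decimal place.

55.1 dB

|j382| = 382
|j382 + 71| = √(382² + 71²) = 388.5
|H(j382)| = 580 × 382 / 388.5 = 570.23
20 log₁₀(570.23) = 55.12 dB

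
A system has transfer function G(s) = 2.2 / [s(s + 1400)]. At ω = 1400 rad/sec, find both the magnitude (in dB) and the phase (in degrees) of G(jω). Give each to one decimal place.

|G| = -122.0 dB, ∠G = -135.0 deg

|j1400 + 1400| = √(1400² + 1400²) = 1980
|j1400| = 1400
|G(j1400)| = 2.2 / (1980 × 1400) = 7.9369e-07
20 log₁₀(7.9369e-07) = -122.01 dB
∠(j1400 + 1400) = arctan(1400/1400) = 45.00°
∠(j1400) = 90.00°
∠G(j1400) = − (45.00° + 90.00°) = -135.00°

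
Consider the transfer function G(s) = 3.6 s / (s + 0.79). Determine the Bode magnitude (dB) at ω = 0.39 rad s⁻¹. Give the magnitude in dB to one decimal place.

4.0 dB

|j0.39| = 0.39
|j0.39 + 0.79| = √(0.39² + 0.79²) = 0.881
|G(j0.39)| = 3.6 × 0.39 / 0.881 = 1.5936
20 log₁₀(1.5936) = 4.05 dB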